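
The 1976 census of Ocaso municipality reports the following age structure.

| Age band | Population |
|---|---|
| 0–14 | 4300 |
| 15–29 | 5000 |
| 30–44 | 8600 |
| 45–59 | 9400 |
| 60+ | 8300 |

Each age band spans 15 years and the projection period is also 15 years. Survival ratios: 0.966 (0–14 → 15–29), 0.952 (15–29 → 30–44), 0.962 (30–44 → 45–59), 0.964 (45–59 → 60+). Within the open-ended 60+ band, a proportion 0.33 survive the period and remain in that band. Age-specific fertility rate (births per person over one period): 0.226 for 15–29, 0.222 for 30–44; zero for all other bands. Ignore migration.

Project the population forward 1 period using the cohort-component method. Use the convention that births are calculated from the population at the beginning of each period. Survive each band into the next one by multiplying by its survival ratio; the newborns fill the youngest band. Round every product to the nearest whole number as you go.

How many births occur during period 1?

[period 1]
Births: 5000 * 0.226 = 1130 ; 8600 * 0.222 = 1909 — total 3039
15–29: 4300 * 0.966 = 4154
30–44: 5000 * 0.952 = 4760
45–59: 8600 * 0.962 = 8273
60+: 9400 * 0.964 + 8300 * 0.33 = 9062 + 2739 = 11801
→ [3039, 4154, 4760, 8273, 11801]

3039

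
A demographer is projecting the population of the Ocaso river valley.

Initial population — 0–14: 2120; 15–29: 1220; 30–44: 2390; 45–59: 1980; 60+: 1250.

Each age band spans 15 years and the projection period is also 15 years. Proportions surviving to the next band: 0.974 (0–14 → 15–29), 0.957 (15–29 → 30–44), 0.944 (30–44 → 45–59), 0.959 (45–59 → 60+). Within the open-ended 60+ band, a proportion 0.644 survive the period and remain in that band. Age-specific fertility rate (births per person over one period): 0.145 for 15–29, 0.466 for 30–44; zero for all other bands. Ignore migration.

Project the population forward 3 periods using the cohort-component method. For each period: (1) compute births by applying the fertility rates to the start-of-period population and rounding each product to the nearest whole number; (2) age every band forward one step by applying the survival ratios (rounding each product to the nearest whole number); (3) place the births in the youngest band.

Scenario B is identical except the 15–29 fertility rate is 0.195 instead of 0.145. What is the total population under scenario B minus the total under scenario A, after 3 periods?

233

Call the groups 1 to 5, youngest first.
Period 1:
Births: 1220 × 0.145 = 177 ; 2390 × 0.466 = 1114 — total 1291
Group 2: 2120 × 0.974 = 2065
Group 3: 1220 × 0.957 = 1168
Group 4: 2390 × 0.944 = 2256
Group 5: 1980 × 0.959 + 1250 × 0.644 = 1899 + 805 = 2704
Population now: 0–14=1291, 15–29=2065, 30–44=1168, 45–59=2256, 60+=2704
Period 2:
Births: 2065 × 0.145 = 299 ; 1168 × 0.466 = 544 — total 843
Group 2: 1291 × 0.974 = 1257
Group 3: 2065 × 0.957 = 1976
Group 4: 1168 × 0.944 = 1103
Group 5: 2256 × 0.959 + 2704 × 0.644 = 2164 + 1741 = 3905
Population now: 0–14=843, 15–29=1257, 30–44=1976, 45–59=1103, 60+=3905
Period 3:
Births: 1257 × 0.145 = 182 ; 1976 × 0.466 = 921 — total 1103
Group 2: 843 × 0.974 = 821
Group 3: 1257 × 0.957 = 1203
Group 4: 1976 × 0.944 = 1865
Group 5: 1103 × 0.959 + 3905 × 0.644 = 1058 + 2515 = 3573
Population now: 0–14=1103, 15–29=821, 30–44=1203, 45–59=1865, 60+=3573
Scenario A total after 3 periods: 8565
Scenario B projection —
Period 1:
Births: 1220 × 0.195 = 238 ; 2390 × 0.466 = 1114 — total 1352
Group 2: 2120 × 0.974 = 2065
Group 3: 1220 × 0.957 = 1168
Group 4: 2390 × 0.944 = 2256
Group 5: 1980 × 0.959 + 1250 × 0.644 = 1899 + 805 = 2704
Population now: 0–14=1352, 15–29=2065, 30–44=1168, 45–59=2256, 60+=2704
Period 2:
Births: 2065 × 0.195 = 403 ; 1168 × 0.466 = 544 — total 947
Group 2: 1352 × 0.974 = 1317
Group 3: 2065 × 0.957 = 1976
Group 4: 1168 × 0.944 = 1103
Group 5: 2256 × 0.959 + 2704 × 0.644 = 2164 + 1741 = 3905
Population now: 0–14=947, 15–29=1317, 30–44=1976, 45–59=1103, 60+=3905
Period 3:
Births: 1317 × 0.195 = 257 ; 1976 × 0.466 = 921 — total 1178
Group 2: 947 × 0.974 = 922
Group 3: 1317 × 0.957 = 1260
Group 4: 1976 × 0.944 = 1865
Group 5: 1103 × 0.959 + 3905 × 0.644 = 1058 + 2515 = 3573
Population now: 0–14=1178, 15–29=922, 30–44=1260, 45–59=1865, 60+=3573
Scenario B total after 3 periods: 8798
Difference B − A = 8798 − 8565 = 233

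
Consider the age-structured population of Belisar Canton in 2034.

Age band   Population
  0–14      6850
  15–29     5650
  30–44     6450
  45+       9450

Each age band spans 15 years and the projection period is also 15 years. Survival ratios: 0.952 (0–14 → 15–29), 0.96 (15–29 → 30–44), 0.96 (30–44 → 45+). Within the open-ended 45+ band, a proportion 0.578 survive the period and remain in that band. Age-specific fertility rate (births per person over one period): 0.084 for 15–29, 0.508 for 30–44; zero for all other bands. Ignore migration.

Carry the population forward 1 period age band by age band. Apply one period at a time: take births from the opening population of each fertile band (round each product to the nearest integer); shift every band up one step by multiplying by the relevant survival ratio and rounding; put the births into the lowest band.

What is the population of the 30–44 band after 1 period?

Period 1.
Births: 5650 × 0.084 = 475  |  6450 × 0.508 = 3277 ⇒ total 3752
15–29: 6850 × 0.952 = 6521
30–44: 5650 × 0.96 = 5424
45+: 6450 × 0.96 + 9450 × 0.578 = 6192 + 5462 = 11654
Giving 3752 / 6521 / 5424 / 11654.

5424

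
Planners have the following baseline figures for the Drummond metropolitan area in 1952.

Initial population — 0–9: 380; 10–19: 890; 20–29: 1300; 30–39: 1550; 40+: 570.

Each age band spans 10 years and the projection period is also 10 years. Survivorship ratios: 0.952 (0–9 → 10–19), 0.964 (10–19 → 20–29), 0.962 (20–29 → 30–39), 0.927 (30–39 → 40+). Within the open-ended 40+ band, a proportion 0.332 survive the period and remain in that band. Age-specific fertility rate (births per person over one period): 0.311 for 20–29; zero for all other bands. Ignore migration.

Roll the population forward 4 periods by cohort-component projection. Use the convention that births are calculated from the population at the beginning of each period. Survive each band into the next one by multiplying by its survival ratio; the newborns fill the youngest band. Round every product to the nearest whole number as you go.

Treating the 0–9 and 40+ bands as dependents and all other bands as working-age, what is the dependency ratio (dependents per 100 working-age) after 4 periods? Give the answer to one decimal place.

122.8

(Groups numbered youngest = 1 to oldest = 5.)
Period 1:
Births: 1300 × 0.311 = 404
Group 2: 380 × 0.952 = 362
Group 3: 890 × 0.964 = 858
Group 4: 1300 × 0.962 = 1251
Group 5: 1550 × 0.927 + 570 × 0.332 = 1437 + 189 = 1626
End of period: [404, 362, 858, 1251, 1626]
Period 2:
Births: 858 × 0.311 = 267
Group 2: 404 × 0.952 = 385
Group 3: 362 × 0.964 = 349
Group 4: 858 × 0.962 = 825
Group 5: 1251 × 0.927 + 1626 × 0.332 = 1160 + 540 = 1700
End of period: [267, 385, 349, 825, 1700]
Period 3:
Births: 349 × 0.311 = 109
Group 2: 267 × 0.952 = 254
Group 3: 385 × 0.964 = 371
Group 4: 349 × 0.962 = 336
Group 5: 825 × 0.927 + 1700 × 0.332 = 765 + 564 = 1329
End of period: [109, 254, 371, 336, 1329]
Period 4:
Births: 371 × 0.311 = 115
Group 2: 109 × 0.952 = 104
Group 3: 254 × 0.964 = 245
Group 4: 371 × 0.962 = 357
Group 5: 336 × 0.927 + 1329 × 0.332 = 311 + 441 = 752
End of period: [115, 104, 245, 357, 752]
Dependents (band 0–9 + band 40+) = 115 + 752 = 867; working-age = 706; ratio = 867/706 × 100 = 122.8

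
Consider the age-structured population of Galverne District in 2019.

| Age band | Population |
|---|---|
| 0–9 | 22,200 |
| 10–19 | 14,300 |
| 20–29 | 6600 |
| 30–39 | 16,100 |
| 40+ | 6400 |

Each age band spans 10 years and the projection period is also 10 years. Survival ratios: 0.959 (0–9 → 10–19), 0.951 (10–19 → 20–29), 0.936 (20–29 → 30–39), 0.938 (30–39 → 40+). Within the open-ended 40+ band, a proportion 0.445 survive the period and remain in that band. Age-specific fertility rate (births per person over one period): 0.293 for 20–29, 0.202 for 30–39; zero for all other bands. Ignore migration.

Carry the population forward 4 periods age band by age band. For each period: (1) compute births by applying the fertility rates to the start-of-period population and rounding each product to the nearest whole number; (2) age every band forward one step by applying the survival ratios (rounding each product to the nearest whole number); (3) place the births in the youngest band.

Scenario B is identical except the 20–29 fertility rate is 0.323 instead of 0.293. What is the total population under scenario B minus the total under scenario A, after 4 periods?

Numbering the groups 1..5 from youngest to oldest:
Period 1:
Births: 6600 × 0.293 = 1934, 16100 × 0.202 = 3252 → 5186
Group 2: 22200 × 0.959 = 21290
Group 3: 14300 × 0.951 = 13599
Group 4: 6600 × 0.936 = 6178
Group 5: 16100 × 0.938 + 6400 × 0.445 = 15102 + 2848 = 17950
Population now: 0–9=5186, 10–19=21290, 20–29=13599, 30–39=6178, 40+=17950
Period 2:
Births: 13599 × 0.293 = 3985, 6178 × 0.202 = 1248 → 5233
Group 2: 5186 × 0.959 = 4973
Group 3: 21290 × 0.951 = 20247
Group 4: 13599 × 0.936 = 12729
Group 5: 6178 × 0.938 + 17950 × 0.445 = 5795 + 7988 = 13783
Population now: 0–9=5233, 10–19=4973, 20–29=20247, 30–39=12729, 40+=13783
Period 3:
Births: 20247 × 0.293 = 5932, 12729 × 0.202 = 2571 → 8503
Group 2: 5233 × 0.959 = 5018
Group 3: 4973 × 0.951 = 4729
Group 4: 20247 × 0.936 = 18951
Group 5: 12729 × 0.938 + 13783 × 0.445 = 11940 + 6133 = 18073
Population now: 0–9=8503, 10–19=5018, 20–29=4729, 30–39=18951, 40+=18073
Period 4:
Births: 4729 × 0.293 = 1386, 18951 × 0.202 = 3828 → 5214
Group 2: 8503 × 0.959 = 8154
Group 3: 5018 × 0.951 = 4772
Group 4: 4729 × 0.936 = 4426
Group 5: 18951 × 0.938 + 18073 × 0.445 = 17776 + 8042 = 25818
Population now: 0–9=5214, 10–19=8154, 20–29=4772, 30–39=4426, 40+=25818
Scenario A total after 4 periods: 48384
Scenario B projection —
Period 1:
Births: 6600 × 0.323 = 2132, 16100 × 0.202 = 3252 → 5384
Group 2: 22200 × 0.959 = 21290
Group 3: 14300 × 0.951 = 13599
Group 4: 6600 × 0.936 = 6178
Group 5: 16100 × 0.938 + 6400 × 0.445 = 15102 + 2848 = 17950
Population now: 0–9=5384, 10–19=21290, 20–29=13599, 30–39=6178, 40+=17950
Period 2:
Births: 13599 × 0.323 = 4392, 6178 × 0.202 = 1248 → 5640
Group 2: 5384 × 0.959 = 5163
Group 3: 21290 × 0.951 = 20247
Group 4: 13599 × 0.936 = 12729
Group 5: 6178 × 0.938 + 17950 × 0.445 = 5795 + 7988 = 13783
Population now: 0–9=5640, 10–19=5163, 20–29=20247, 30–39=12729, 40+=13783
Period 3:
Births: 20247 × 0.323 = 6540, 12729 × 0.202 = 2571 → 9111
Group 2: 5640 × 0.959 = 5409
Group 3: 5163 × 0.951 = 4910
Group 4: 20247 × 0.936 = 18951
Group 5: 12729 × 0.938 + 13783 × 0.445 = 11940 + 6133 = 18073
Population now: 0–9=9111, 10–19=5409, 20–29=4910, 30–39=18951, 40+=18073
Period 4:
Births: 4910 × 0.323 = 1586, 18951 × 0.202 = 3828 → 5414
Group 2: 9111 × 0.959 = 8737
Group 3: 5409 × 0.951 = 5144
Group 4: 4910 × 0.936 = 4596
Group 5: 18951 × 0.938 + 18073 × 0.445 = 17776 + 8042 = 25818
Population now: 0–9=5414, 10–19=8737, 20–29=5144, 30–39=4596, 40+=25818
Scenario B total after 4 periods: 49709
Difference B − A = 49709 − 48384 = 1325

1325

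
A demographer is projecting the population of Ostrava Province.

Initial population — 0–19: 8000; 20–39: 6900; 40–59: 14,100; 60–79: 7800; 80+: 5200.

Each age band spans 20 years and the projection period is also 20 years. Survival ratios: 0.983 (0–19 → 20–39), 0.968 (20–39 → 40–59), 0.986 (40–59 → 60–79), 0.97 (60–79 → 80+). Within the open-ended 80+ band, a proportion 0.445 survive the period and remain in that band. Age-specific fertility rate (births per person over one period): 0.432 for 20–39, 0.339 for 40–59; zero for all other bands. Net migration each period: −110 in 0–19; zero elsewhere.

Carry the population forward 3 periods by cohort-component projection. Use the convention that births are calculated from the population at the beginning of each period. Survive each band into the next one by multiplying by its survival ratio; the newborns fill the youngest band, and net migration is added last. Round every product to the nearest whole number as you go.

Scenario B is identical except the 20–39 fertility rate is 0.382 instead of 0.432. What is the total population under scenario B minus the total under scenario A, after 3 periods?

Numbering the groups 1..5 from youngest to oldest:
— Period 1 —
Births: 6900 * 0.432 = 2981 ; 14100 * 0.339 = 4780 ⇒ total 7761
Group 2: 8000 * 0.983 = 7864
Group 3: 6900 * 0.968 = 6679
Group 4: 14100 * 0.986 = 13903
Group 5: 7800 * 0.97 + 5200 * 0.445 = 7566 + 2314 = 9880
Net migration: Group 1 − 110 → 7651
End of period: [7651, 7864, 6679, 13903, 9880]
— Period 2 —
Births: 7864 * 0.432 = 3397 ; 6679 * 0.339 = 2264 ⇒ total 5661
Group 2: 7651 * 0.983 = 7521
Group 3: 7864 * 0.968 = 7612
Group 4: 6679 * 0.986 = 6585
Group 5: 13903 * 0.97 + 9880 * 0.445 = 13486 + 4397 = 17883
Net migration: Group 1 − 110 → 5551
End of period: [5551, 7521, 7612, 6585, 17883]
— Period 3 —
Births: 7521 * 0.432 = 3249 ; 7612 * 0.339 = 2580 ⇒ total 5829
Group 2: 5551 * 0.983 = 5457
Group 3: 7521 * 0.968 = 7280
Group 4: 7612 * 0.986 = 7505
Group 5: 6585 * 0.97 + 17883 * 0.445 = 6387 + 7958 = 14345
Net migration: Group 1 − 110 → 5719
End of period: [5719, 5457, 7280, 7505, 14345]
Scenario A total after 3 periods: 40306
Scenario B projection —
— Period 1 —
Births: 6900 * 0.382 = 2636 ; 14100 * 0.339 = 4780 ⇒ total 7416
Group 2: 8000 * 0.983 = 7864
Group 3: 6900 * 0.968 = 6679
Group 4: 14100 * 0.986 = 13903
Group 5: 7800 * 0.97 + 5200 * 0.445 = 7566 + 2314 = 9880
Net migration: Group 1 − 110 → 7306
End of period: [7306, 7864, 6679, 13903, 9880]
— Period 2 —
Births: 7864 * 0.382 = 3004 ; 6679 * 0.339 = 2264 ⇒ total 5268
Group 2: 7306 * 0.983 = 7182
Group 3: 7864 * 0.968 = 7612
Group 4: 6679 * 0.986 = 6585
Group 5: 13903 * 0.97 + 9880 * 0.445 = 13486 + 4397 = 17883
Net migration: Group 1 − 110 → 5158
End of period: [5158, 7182, 7612, 6585, 17883]
— Period 3 —
Births: 7182 * 0.382 = 2744 ; 7612 * 0.339 = 2580 ⇒ total 5324
Group 2: 5158 * 0.983 = 5070
Group 3: 7182 * 0.968 = 6952
Group 4: 7612 * 0.986 = 7505
Group 5: 6585 * 0.97 + 17883 * 0.445 = 6387 + 7958 = 14345
Net migration: Group 1 − 110 → 5214
End of period: [5214, 5070, 6952, 7505, 14345]
Scenario B total after 3 periods: 39086
Difference B − A = 39086 − 40306 = -1220

-1220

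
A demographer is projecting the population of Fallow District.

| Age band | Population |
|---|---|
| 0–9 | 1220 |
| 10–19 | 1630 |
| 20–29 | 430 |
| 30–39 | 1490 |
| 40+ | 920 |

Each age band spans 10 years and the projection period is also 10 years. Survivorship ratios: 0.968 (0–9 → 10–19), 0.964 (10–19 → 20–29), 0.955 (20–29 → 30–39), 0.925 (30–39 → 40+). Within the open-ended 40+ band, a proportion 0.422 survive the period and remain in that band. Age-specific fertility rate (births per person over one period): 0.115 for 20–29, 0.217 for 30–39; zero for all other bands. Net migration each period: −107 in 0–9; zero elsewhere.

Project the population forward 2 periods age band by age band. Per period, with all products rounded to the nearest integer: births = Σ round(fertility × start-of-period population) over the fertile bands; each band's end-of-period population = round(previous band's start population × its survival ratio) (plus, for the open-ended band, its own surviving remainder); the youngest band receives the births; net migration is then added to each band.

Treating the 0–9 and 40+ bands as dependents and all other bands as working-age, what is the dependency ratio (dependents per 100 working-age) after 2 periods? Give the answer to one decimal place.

— Period 1 —
Births: 430 × 0.115 = 49, 1490 × 0.217 = 323 ⇒ total 372
10–19: 1220 × 0.968 = 1181
20–29: 1630 × 0.964 = 1571
30–39: 430 × 0.955 = 411
40+: 1490 × 0.925 + 920 × 0.422 = 1378 + 388 = 1766
Net migration: 0–9 − 107 → 265
End of period: [265, 1181, 1571, 411, 1766]
— Period 2 —
Births: 1571 × 0.115 = 181, 411 × 0.217 = 89 ⇒ total 270
10–19: 265 × 0.968 = 257
20–29: 1181 × 0.964 = 1138
30–39: 1571 × 0.955 = 1500
40+: 411 × 0.925 + 1766 × 0.422 = 380 + 745 = 1125
Net migration: 0–9 − 107 → 163
End of period: [163, 257, 1138, 1500, 1125]
Dependents (band 0–9 + band 40+) = 163 + 1125 = 1288; working-age = 2895; ratio = 1288/2895 × 100 = 44.5

44.5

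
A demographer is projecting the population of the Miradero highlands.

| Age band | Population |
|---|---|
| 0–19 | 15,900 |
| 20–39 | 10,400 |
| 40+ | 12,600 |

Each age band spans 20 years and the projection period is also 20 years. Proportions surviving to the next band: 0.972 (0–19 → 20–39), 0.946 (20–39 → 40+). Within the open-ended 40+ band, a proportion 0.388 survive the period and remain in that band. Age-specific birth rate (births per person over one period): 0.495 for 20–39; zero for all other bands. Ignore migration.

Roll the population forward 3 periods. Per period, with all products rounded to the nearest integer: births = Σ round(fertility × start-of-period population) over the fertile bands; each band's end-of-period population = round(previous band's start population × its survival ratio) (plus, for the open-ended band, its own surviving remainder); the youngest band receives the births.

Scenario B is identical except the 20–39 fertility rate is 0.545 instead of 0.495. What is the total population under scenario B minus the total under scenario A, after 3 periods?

1754

(Groups numbered youngest = 1 to oldest = 3.)
[period 1]
Births: 10400 × 0.495 = 5148
Group 2: 15900 × 0.972 = 15455
Group 3: 10400 × 0.946 + 12600 × 0.388 = 9838 + 4889 = 14727
Population now: 0–19=5148, 20–39=15455, 40+=14727
[period 2]
Births: 15455 × 0.495 = 7650
Group 2: 5148 × 0.972 = 5004
Group 3: 15455 × 0.946 + 14727 × 0.388 = 14620 + 5714 = 20334
Population now: 0–19=7650, 20–39=5004, 40+=20334
[period 3]
Births: 5004 × 0.495 = 2477
Group 2: 7650 × 0.972 = 7436
Group 3: 5004 × 0.946 + 20334 × 0.388 = 4734 + 7890 = 12624
Population now: 0–19=2477, 20–39=7436, 40+=12624
Scenario A total after 3 periods: 22537
Scenario B projection —
[period 1]
Births: 10400 × 0.545 = 5668
Group 2: 15900 × 0.972 = 15455
Group 3: 10400 × 0.946 + 12600 × 0.388 = 9838 + 4889 = 14727
Population now: 0–19=5668, 20–39=15455, 40+=14727
[period 2]
Births: 15455 × 0.545 = 8423
Group 2: 5668 × 0.972 = 5509
Group 3: 15455 × 0.946 + 14727 × 0.388 = 14620 + 5714 = 20334
Population now: 0–19=8423, 20–39=5509, 40+=20334
[period 3]
Births: 5509 × 0.545 = 3002
Group 2: 8423 × 0.972 = 8187
Group 3: 5509 × 0.946 + 20334 × 0.388 = 5212 + 7890 = 13102
Population now: 0–19=3002, 20–39=8187, 40+=13102
Scenario B total after 3 periods: 24291
Difference B − A = 24291 − 22537 = 1754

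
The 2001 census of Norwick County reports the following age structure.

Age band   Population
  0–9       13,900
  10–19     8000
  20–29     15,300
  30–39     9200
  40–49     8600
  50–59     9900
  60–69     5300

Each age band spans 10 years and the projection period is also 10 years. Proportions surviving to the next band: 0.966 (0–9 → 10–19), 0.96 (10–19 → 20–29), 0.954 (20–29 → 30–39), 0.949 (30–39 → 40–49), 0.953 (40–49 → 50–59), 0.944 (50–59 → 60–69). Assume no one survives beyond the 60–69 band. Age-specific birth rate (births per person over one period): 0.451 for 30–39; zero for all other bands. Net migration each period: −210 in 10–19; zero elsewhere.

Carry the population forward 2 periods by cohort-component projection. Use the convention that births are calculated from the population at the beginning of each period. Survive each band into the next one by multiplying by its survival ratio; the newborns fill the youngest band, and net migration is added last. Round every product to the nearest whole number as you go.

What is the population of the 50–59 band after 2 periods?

After projecting period 1:
Births: 9200 * 0.451 = 4149
10–19: 13900 * 0.966 = 13427
20–29: 8000 * 0.96 = 7680
30–39: 15300 * 0.954 = 14596
40–49: 9200 * 0.949 = 8731
50–59: 8600 * 0.953 = 8196
60–69: 9900 * 0.944 = 9346
Net migration: 10–19 − 210 → 13217
Giving 4149 / 13217 / 7680 / 14596 / 8731 / 8196 / 9346.
After projecting period 2:
Births: 14596 * 0.451 = 6583
10–19: 4149 * 0.966 = 4008
20–29: 13217 * 0.96 = 12688
30–39: 7680 * 0.954 = 7327
40–49: 14596 * 0.949 = 13852
50–59: 8731 * 0.953 = 8321
60–69: 8196 * 0.944 = 7737
Net migration: 10–19 − 210 → 3798
Giving 6583 / 3798 / 12688 / 7327 / 13852 / 8321 / 7737.

8321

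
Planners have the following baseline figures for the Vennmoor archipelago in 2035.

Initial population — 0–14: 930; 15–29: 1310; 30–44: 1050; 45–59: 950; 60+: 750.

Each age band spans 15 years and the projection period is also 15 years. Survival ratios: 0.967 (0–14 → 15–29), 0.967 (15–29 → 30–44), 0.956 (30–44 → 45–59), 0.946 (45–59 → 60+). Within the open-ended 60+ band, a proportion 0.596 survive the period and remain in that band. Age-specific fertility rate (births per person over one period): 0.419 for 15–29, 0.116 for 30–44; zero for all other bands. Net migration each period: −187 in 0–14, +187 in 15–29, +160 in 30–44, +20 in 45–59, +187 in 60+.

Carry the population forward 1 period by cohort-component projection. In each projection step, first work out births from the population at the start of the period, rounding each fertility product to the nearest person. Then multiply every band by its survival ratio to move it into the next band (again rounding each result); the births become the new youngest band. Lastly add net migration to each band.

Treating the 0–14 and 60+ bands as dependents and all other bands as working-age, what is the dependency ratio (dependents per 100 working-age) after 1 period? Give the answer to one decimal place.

57.0

[period 1]
Births: 1310 * 0.419 = 549, 1050 * 0.116 = 122 — total 671
15–29: 930 * 0.967 = 899
30–44: 1310 * 0.967 = 1267
45–59: 1050 * 0.956 = 1004
60+: 950 * 0.946 + 750 * 0.596 = 899 + 447 = 1346
Net migration: 0–14 − 187 → 484; 15–29 + 187 → 1086; 30–44 + 160 → 1427; 45–59 + 20 → 1024; 60+ + 187 → 1533
End of period: [484, 1086, 1427, 1024, 1533]
Dependents (band 0–14 + band 60+) = 484 + 1533 = 2017; working-age = 3537; ratio = 2017/3537 × 100 = 57.0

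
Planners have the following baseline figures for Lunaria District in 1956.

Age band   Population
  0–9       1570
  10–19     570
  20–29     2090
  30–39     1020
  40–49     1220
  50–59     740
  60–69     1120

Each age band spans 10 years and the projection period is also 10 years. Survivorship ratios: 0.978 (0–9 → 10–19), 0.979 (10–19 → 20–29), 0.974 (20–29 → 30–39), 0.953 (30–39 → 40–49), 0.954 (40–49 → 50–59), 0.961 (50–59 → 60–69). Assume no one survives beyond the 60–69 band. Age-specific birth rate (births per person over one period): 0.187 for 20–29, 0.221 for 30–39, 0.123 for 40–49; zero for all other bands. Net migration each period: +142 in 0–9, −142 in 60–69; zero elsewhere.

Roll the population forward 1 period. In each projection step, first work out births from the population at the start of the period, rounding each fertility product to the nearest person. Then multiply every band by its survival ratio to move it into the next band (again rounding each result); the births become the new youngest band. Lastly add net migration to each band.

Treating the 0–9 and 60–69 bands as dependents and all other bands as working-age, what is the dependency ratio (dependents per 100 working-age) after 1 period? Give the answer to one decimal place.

Let group 1 be 0–9 through group 7 = 60–69.
Period 1.
Births: 2090 × 0.187 = 391, 1020 × 0.221 = 225, 1220 × 0.123 = 150 — total 766
Group 2: 1570 × 0.978 = 1535
Group 3: 570 × 0.979 = 558
Group 4: 2090 × 0.974 = 2036
Group 5: 1020 × 0.953 = 972
Group 6: 1220 × 0.954 = 1164
Group 7: 740 × 0.961 = 711
Net migration: Group 1 + 142 → 908; Group 7 − 142 → 569
Population now: 0–9=908, 10–19=1535, 20–29=558, 30–39=2036, 40–49=972, 50–59=1164, 60–69=569
Dependents (band 0–9 + band 60–69) = 908 + 569 = 1477; working-age = 6265; ratio = 1477/6265 × 100 = 23.6

23.6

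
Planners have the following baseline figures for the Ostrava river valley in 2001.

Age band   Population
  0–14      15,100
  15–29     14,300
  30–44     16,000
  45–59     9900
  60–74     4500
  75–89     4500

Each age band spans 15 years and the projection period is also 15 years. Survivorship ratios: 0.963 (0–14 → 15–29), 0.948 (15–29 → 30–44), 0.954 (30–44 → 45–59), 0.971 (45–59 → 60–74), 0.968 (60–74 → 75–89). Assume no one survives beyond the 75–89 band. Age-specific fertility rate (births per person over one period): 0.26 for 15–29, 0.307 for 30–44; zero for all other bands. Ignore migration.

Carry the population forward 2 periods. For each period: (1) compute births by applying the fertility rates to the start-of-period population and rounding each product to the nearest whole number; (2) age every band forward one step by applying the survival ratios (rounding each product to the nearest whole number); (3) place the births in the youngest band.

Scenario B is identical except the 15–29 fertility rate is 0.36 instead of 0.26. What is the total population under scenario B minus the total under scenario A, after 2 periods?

Call the bands 1 to 6, youngest first.
Period 1.
Births: 14300 * 0.26 = 3718  |  16000 * 0.307 = 4912 ⇒ total 8630
Band 2: 15100 * 0.963 = 14541
Band 3: 14300 * 0.948 = 13556
Band 4: 16000 * 0.954 = 15264
Band 5: 9900 * 0.971 = 9613
Band 6: 4500 * 0.968 = 4356
Giving 8630 / 14541 / 13556 / 15264 / 9613 / 4356.
Period 2.
Births: 14541 * 0.26 = 3781  |  13556 * 0.307 = 4162 ⇒ total 7943
Band 2: 8630 * 0.963 = 8311
Band 3: 14541 * 0.948 = 13785
Band 4: 13556 * 0.954 = 12932
Band 5: 15264 * 0.971 = 14821
Band 6: 9613 * 0.968 = 9305
Giving 7943 / 8311 / 13785 / 12932 / 14821 / 9305.
Scenario A total after 2 periods: 67097
Scenario B projection —
Period 1.
Births: 14300 * 0.36 = 5148  |  16000 * 0.307 = 4912 ⇒ total 10060
Band 2: 15100 * 0.963 = 14541
Band 3: 14300 * 0.948 = 13556
Band 4: 16000 * 0.954 = 15264
Band 5: 9900 * 0.971 = 9613
Band 6: 4500 * 0.968 = 4356
Giving 10060 / 14541 / 13556 / 15264 / 9613 / 4356.
Period 2.
Births: 14541 * 0.36 = 5235  |  13556 * 0.307 = 4162 ⇒ total 9397
Band 2: 10060 * 0.963 = 9688
Band 3: 14541 * 0.948 = 13785
Band 4: 13556 * 0.954 = 12932
Band 5: 15264 * 0.971 = 14821
Band 6: 9613 * 0.968 = 9305
Giving 9397 / 9688 / 13785 / 12932 / 14821 / 9305.
Scenario B total after 2 periods: 69928
Difference B − A = 69928 − 67097 = 2831

2831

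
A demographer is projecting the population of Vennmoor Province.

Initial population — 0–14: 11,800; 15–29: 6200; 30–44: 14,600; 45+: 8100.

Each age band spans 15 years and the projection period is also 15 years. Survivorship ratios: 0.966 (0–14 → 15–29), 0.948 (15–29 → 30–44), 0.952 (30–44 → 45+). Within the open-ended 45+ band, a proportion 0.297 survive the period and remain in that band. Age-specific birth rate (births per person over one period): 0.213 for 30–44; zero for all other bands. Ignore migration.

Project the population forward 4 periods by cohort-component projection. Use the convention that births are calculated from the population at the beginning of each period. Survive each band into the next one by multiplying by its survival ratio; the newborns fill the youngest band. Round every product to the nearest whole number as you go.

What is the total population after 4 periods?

10664

After projecting period 1:
Births: 14600 × 0.213 = 3110
15–29: 11800 × 0.966 = 11399
30–44: 6200 × 0.948 = 5878
45+: 14600 × 0.952 + 8100 × 0.297 = 13899 + 2406 = 16305
Giving 3110 / 11399 / 5878 / 16305.
After projecting period 2:
Births: 5878 × 0.213 = 1252
15–29: 3110 × 0.966 = 3004
30–44: 11399 × 0.948 = 10806
45+: 5878 × 0.952 + 16305 × 0.297 = 5596 + 4843 = 10439
Giving 1252 / 3004 / 10806 / 10439.
After projecting period 3:
Births: 10806 × 0.213 = 2302
15–29: 1252 × 0.966 = 1209
30–44: 3004 × 0.948 = 2848
45+: 10806 × 0.952 + 10439 × 0.297 = 10287 + 3100 = 13387
Giving 2302 / 1209 / 2848 / 13387.
After projecting period 4:
Births: 2848 × 0.213 = 607
15–29: 2302 × 0.966 = 2224
30–44: 1209 × 0.948 = 1146
45+: 2848 × 0.952 + 13387 × 0.297 = 2711 + 3976 = 6687
Giving 607 / 2224 / 1146 / 6687.
Total after period 4: 607 + 2224 + 1146 + 6687 = 10664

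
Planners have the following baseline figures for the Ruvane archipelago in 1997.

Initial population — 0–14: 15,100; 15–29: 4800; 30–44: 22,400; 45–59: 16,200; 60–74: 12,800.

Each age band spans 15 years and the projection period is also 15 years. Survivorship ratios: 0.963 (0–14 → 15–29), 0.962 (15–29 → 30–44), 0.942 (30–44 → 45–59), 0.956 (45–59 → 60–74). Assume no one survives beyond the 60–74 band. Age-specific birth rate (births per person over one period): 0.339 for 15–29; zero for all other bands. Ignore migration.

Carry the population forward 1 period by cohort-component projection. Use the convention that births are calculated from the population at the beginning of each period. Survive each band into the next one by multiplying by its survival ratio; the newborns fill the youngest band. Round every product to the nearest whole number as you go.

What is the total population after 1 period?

— Period 1 —
Births: 4800 × 0.339 = 1627
15–29: 15100 × 0.963 = 14541
30–44: 4800 × 0.962 = 4618
45–59: 22400 × 0.942 = 21101
60–74: 16200 × 0.956 = 15487
End of period: [1627, 14541, 4618, 21101, 15487]
Total after period 1: 1627 + 14541 + 4618 + 21101 + 15487 = 57374

57374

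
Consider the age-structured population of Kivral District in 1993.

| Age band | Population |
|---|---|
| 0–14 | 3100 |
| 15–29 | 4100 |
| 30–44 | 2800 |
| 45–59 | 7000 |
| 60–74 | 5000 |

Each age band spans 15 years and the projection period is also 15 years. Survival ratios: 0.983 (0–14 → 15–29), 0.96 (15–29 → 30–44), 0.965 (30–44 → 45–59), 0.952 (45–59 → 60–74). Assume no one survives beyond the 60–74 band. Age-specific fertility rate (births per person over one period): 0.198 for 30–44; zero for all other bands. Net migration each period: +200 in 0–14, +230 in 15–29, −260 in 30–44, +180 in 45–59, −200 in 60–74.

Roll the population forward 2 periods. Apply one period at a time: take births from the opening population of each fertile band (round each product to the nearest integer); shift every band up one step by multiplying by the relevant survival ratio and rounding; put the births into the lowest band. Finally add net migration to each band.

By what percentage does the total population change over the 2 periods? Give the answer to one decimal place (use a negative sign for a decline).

-49.7

After projecting period 1:
Births: 2800 × 0.198 = 554
15–29: 3100 × 0.983 = 3047
30–44: 4100 × 0.96 = 3936
45–59: 2800 × 0.965 = 2702
60–74: 7000 × 0.952 = 6664
Net migration: 0–14 + 200 → 754; 15–29 + 230 → 3277; 30–44 − 260 → 3676; 45–59 + 180 → 2882; 60–74 − 200 → 6464
Giving 754 / 3277 / 3676 / 2882 / 6464.
After projecting period 2:
Births: 3676 × 0.198 = 728
15–29: 754 × 0.983 = 741
30–44: 3277 × 0.96 = 3146
45–59: 3676 × 0.965 = 3547
60–74: 2882 × 0.952 = 2744
Net migration: 0–14 + 200 → 928; 15–29 + 230 → 971; 30–44 − 260 → 2886; 45–59 + 180 → 3727; 60–74 − 200 → 2544
Giving 928 / 971 / 2886 / 3727 / 2544.
Total: 22000 → 11056; change = -10944; percentage change = -49.7%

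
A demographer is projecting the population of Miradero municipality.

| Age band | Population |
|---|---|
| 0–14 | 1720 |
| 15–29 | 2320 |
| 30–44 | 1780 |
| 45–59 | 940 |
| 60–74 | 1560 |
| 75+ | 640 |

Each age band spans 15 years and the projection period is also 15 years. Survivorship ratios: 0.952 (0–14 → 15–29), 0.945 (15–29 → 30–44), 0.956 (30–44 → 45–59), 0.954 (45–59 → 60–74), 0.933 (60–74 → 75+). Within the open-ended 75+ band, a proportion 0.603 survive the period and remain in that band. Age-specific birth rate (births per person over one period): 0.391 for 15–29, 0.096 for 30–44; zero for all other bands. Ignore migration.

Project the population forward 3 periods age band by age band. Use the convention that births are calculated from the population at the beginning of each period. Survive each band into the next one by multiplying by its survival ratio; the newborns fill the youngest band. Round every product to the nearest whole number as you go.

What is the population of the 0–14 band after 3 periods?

550

Period 1:
Births: 2320 × 0.391 = 907, 1780 × 0.096 = 171 → 1078
15–29: 1720 × 0.952 = 1637
30–44: 2320 × 0.945 = 2192
45–59: 1780 × 0.956 = 1702
60–74: 940 × 0.954 = 897
75+: 1560 × 0.933 + 640 × 0.603 = 1455 + 386 = 1841
Population now: 0–14=1078, 15–29=1637, 30–44=2192, 45–59=1702, 60–74=897, 75+=1841
Period 2:
Births: 1637 × 0.391 = 640, 2192 × 0.096 = 210 → 850
15–29: 1078 × 0.952 = 1026
30–44: 1637 × 0.945 = 1547
45–59: 2192 × 0.956 = 2096
60–74: 1702 × 0.954 = 1624
75+: 897 × 0.933 + 1841 × 0.603 = 837 + 1110 = 1947
Population now: 0–14=850, 15–29=1026, 30–44=1547, 45–59=2096, 60–74=1624, 75+=1947
Period 3:
Births: 1026 × 0.391 = 401, 1547 × 0.096 = 149 → 550
15–29: 850 × 0.952 = 809
30–44: 1026 × 0.945 = 970
45–59: 1547 × 0.956 = 1479
60–74: 2096 × 0.954 = 2000
75+: 1624 × 0.933 + 1947 × 0.603 = 1515 + 1174 = 2689
Population now: 0–14=550, 15–29=809, 30–44=970, 45–59=1479, 60–74=2000, 75+=2689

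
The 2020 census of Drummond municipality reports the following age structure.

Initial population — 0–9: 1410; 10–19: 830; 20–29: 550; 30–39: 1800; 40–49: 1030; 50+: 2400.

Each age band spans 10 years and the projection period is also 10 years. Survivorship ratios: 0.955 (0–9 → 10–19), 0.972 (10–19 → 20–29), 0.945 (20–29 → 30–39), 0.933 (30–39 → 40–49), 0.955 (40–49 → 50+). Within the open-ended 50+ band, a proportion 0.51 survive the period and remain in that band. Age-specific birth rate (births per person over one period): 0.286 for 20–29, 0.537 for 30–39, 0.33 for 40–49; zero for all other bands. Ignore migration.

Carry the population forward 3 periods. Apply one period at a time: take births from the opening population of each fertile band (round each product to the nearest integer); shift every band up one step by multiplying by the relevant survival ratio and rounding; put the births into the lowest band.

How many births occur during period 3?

944

Period 1.
Births: 550 * 0.286 = 157, 1800 * 0.537 = 967, 1030 * 0.33 = 340 — total 1464
10–19: 1410 * 0.955 = 1347
20–29: 830 * 0.972 = 807
30–39: 550 * 0.945 = 520
40–49: 1800 * 0.933 = 1679
50+: 1030 * 0.955 + 2400 * 0.51 = 984 + 1224 = 2208
Population now: 0–9=1464, 10–19=1347, 20–29=807, 30–39=520, 40–49=1679, 50+=2208
Period 2.
Births: 807 * 0.286 = 231, 520 * 0.537 = 279, 1679 * 0.33 = 554 — total 1064
10–19: 1464 * 0.955 = 1398
20–29: 1347 * 0.972 = 1309
30–39: 807 * 0.945 = 763
40–49: 520 * 0.933 = 485
50+: 1679 * 0.955 + 2208 * 0.51 = 1603 + 1126 = 2729
Population now: 0–9=1064, 10–19=1398, 20–29=1309, 30–39=763, 40–49=485, 50+=2729
Period 3.
Births: 1309 * 0.286 = 374, 763 * 0.537 = 410, 485 * 0.33 = 160 — total 944
10–19: 1064 * 0.955 = 1016
20–29: 1398 * 0.972 = 1359
30–39: 1309 * 0.945 = 1237
40–49: 763 * 0.933 = 712
50+: 485 * 0.955 + 2729 * 0.51 = 463 + 1392 = 1855
Population now: 0–9=944, 10–19=1016, 20–29=1359, 30–39=1237, 40–49=712, 50+=1855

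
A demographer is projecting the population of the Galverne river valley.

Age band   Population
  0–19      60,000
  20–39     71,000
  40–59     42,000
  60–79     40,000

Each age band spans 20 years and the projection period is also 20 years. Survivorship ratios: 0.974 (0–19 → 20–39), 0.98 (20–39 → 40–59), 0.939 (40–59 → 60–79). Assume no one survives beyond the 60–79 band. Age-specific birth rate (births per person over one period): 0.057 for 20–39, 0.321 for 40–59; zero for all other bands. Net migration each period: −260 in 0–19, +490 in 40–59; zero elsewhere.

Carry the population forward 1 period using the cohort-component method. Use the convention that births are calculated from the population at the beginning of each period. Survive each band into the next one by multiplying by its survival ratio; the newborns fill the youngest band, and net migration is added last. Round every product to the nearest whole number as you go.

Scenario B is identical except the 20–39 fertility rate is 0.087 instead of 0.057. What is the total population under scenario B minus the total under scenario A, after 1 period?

2130

Let group 1 be 0–19 through group 4 = 60–79.
After projecting period 1:
Births: 71000 * 0.057 = 4047  |  42000 * 0.321 = 13482 → 17529
Group 2: 60000 * 0.974 = 58440
Group 3: 71000 * 0.98 = 69580
Group 4: 42000 * 0.939 = 39438
Net migration: Group 1 − 260 → 17269; Group 3 + 490 → 70070
Population now: 0–19=17269, 20–39=58440, 40–59=70070, 60–79=39438
Scenario A total after 1 period: 185217
Scenario B projection —
After projecting period 1:
Births: 71000 * 0.087 = 6177  |  42000 * 0.321 = 13482 → 19659
Group 2: 60000 * 0.974 = 58440
Group 3: 71000 * 0.98 = 69580
Group 4: 42000 * 0.939 = 39438
Net migration: Group 1 − 260 → 19399; Group 3 + 490 → 70070
Population now: 0–19=19399, 20–39=58440, 40–59=70070, 60–79=39438
Scenario B total after 1 period: 187347
Difference B − A = 187347 − 185217 = 2130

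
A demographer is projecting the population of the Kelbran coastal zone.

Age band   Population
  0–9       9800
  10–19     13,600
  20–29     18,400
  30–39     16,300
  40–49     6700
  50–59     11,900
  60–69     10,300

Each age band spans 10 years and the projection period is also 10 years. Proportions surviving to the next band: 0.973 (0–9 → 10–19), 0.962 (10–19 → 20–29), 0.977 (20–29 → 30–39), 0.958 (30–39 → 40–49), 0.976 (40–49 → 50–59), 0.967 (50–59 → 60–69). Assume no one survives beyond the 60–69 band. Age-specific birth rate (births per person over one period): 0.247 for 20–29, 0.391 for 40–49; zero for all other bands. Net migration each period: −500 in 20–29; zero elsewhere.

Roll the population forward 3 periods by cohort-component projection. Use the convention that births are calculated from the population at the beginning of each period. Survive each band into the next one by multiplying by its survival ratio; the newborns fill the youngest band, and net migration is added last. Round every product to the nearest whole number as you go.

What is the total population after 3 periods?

Period 1.
Births: 18400 × 0.247 = 4545 ; 6700 × 0.391 = 2620 ⇒ total 7165
10–19: 9800 × 0.973 = 9535
20–29: 13600 × 0.962 = 13083
30–39: 18400 × 0.977 = 17977
40–49: 16300 × 0.958 = 15615
50–59: 6700 × 0.976 = 6539
60–69: 11900 × 0.967 = 11507
Net migration: 20–29 − 500 → 12583
End of period: [7165, 9535, 12583, 17977, 15615, 6539, 11507]
Period 2.
Births: 12583 × 0.247 = 3108 ; 15615 × 0.391 = 6105 ⇒ total 9213
10–19: 7165 × 0.973 = 6972
20–29: 9535 × 0.962 = 9173
30–39: 12583 × 0.977 = 12294
40–49: 17977 × 0.958 = 17222
50–59: 15615 × 0.976 = 15240
60–69: 6539 × 0.967 = 6323
Net migration: 20–29 − 500 → 8673
End of period: [9213, 6972, 8673, 12294, 17222, 15240, 6323]
Period 3.
Births: 8673 × 0.247 = 2142 ; 17222 × 0.391 = 6734 ⇒ total 8876
10–19: 9213 × 0.973 = 8964
20–29: 6972 × 0.962 = 6707
30–39: 8673 × 0.977 = 8474
40–49: 12294 × 0.958 = 11778
50–59: 17222 × 0.976 = 16809
60–69: 15240 × 0.967 = 14737
Net migration: 20–29 − 500 → 6207
End of period: [8876, 8964, 6207, 8474, 11778, 16809, 14737]
Total after period 3: 8876 + 8964 + 6207 + 8474 + 11778 + 16809 + 14737 = 75845

75845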